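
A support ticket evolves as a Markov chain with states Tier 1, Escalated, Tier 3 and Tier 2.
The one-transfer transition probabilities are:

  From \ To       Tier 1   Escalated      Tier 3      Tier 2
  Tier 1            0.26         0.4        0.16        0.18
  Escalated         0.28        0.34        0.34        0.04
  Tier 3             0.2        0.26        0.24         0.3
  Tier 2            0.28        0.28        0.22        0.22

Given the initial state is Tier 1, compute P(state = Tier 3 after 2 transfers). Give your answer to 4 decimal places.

Propagate the distribution vector 2 transfers from Tier 1.
After 0 transfers: (1.0000, 0.0000, 0.0000, 0.0000)
After 1 transfer: (0.2600, 0.4000, 0.1600, 0.1800)
After 2 transfers: (0.2620, 0.3320, 0.2556, 0.1504)
P(in Tier 3 after 2 transfers) = 0.2556

0.2556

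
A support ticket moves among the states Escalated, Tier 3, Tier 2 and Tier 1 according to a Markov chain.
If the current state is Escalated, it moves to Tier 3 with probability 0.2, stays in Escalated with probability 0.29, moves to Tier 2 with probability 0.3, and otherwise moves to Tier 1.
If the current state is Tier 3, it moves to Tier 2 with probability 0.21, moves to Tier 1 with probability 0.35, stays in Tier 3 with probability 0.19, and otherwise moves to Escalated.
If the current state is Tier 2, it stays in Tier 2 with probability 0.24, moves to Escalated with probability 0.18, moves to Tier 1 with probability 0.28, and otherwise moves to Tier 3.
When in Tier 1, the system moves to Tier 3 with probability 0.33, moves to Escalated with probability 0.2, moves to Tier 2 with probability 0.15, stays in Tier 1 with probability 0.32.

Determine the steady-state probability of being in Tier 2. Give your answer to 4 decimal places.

0.2196

Let the stationary distribution be π with π = πP and π_1 + π_2 + π_3 + π_4 = 1.
π_1 = 0.29·π_1 + 0.25·π_2 + 0.18·π_3 + 0.2·π_4
π_2 = 0.2·π_1 + 0.19·π_2 + 0.3·π_3 + 0.33·π_4
π_3 = 0.3·π_1 + 0.21·π_2 + 0.24·π_3 + 0.15·π_4
Solving with the normalization constraint gives π = (0.2291, 0.2576, 0.2196, 0.2937).
So the stationary probability of Tier 2 is 0.2196.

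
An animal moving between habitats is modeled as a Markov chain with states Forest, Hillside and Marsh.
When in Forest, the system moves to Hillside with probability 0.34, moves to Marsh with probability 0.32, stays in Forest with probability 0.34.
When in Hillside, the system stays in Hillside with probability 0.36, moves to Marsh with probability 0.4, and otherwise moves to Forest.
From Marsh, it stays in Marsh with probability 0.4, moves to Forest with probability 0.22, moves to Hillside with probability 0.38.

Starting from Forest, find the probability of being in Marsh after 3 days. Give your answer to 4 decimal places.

Propagate the distribution vector 3 days from Forest.
After 0 days: (1.0000, 0.0000, 0.0000)
After 1 day: (0.3400, 0.3400, 0.3200)
After 2 days: (0.2676, 0.3596, 0.3728)
After 3 days: (0.2593, 0.3621, 0.3786)
P(in Marsh after 3 days) = 0.3786

0.3786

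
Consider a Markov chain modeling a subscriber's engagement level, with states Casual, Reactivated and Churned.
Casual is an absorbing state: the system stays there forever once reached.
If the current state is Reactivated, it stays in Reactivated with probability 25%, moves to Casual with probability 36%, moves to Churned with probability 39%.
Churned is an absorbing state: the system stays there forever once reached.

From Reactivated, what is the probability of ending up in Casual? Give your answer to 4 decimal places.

0.4800

Let h(s) be the probability of absorption at Casual starting from transient state s. Then h(Casual) = 1 and h(Churned) = 0. By first-step analysis:
h(Reactivated) = 0.36·1 + 0.25·h(Reactivated) + 0.39·0
Solving: h(Reactivated) = 0.4800.
Starting from Reactivated, the probability is 0.4800.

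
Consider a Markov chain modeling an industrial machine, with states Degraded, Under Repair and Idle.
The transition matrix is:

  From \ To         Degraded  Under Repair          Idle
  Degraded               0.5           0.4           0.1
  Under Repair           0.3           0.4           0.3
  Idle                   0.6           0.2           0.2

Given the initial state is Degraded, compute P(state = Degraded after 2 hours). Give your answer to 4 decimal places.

Sum over the intermediate state after 1 hour:
P = P(Degraded→Degraded)·P(Degraded→Degraded) + P(Degraded→Under Repair)·P(Under Repair→Degraded) + P(Degraded→Idle)·P(Idle→Degraded)
  = 0.5×0.5 + 0.4×0.3 + 0.1×0.6
  = 0.2500 + 0.1200 + 0.0600 = 0.4300

0.4300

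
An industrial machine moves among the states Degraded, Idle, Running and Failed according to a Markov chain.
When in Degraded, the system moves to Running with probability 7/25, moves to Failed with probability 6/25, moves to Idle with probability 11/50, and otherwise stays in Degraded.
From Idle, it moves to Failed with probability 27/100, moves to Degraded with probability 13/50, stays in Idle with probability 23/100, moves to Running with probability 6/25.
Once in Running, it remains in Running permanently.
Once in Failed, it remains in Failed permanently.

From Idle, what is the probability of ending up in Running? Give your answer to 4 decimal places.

Let h(s) be the probability of absorption at Running starting from transient state s. Then h(Running) = 1 and h(Failed) = 0. By first-step analysis:
h(Degraded) = 0.26·h(Degraded) + 0.22·h(Idle) + 0.28·1 + 0.24·0
h(Idle) = 0.26·h(Degraded) + 0.23·h(Idle) + 0.24·1 + 0.27·0
Solving: h(Degraded) = 0.5236, h(Idle) = 0.4885.
Starting from Idle, the probability is 0.4885.

0.4885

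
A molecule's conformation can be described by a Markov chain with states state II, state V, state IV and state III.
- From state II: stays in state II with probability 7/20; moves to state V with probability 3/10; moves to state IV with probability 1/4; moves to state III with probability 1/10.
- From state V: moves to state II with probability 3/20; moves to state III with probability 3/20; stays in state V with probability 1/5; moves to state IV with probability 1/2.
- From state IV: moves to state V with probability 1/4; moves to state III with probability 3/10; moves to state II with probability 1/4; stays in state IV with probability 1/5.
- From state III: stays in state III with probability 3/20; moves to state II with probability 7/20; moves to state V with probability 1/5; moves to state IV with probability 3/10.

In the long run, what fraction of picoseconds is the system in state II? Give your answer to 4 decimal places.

0.2711

Let the stationary distribution be π with π = πP and π_1 + π_2 + π_3 + π_4 = 1.
π_1 = 0.35·π_1 + 0.15·π_2 + 0.25·π_3 + 0.35·π_4
π_2 = 0.3·π_1 + 0.2·π_2 + 0.25·π_3 + 0.2·π_4
π_3 = 0.25·π_1 + 0.5·π_2 + 0.2·π_3 + 0.3·π_4
Solving with the normalization constraint gives π = (0.2711, 0.2423, 0.3045, 0.1821).
So the stationary probability of state II is 0.2711.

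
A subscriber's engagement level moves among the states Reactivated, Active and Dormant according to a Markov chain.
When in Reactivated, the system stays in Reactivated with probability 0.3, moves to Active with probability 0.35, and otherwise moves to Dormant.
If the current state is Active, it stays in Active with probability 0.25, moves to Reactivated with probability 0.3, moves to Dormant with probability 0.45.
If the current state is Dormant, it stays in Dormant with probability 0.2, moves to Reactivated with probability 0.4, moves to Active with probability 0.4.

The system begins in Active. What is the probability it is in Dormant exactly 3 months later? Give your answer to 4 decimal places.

0.3386

Propagate the distribution vector 3 months from Active.
After 0 months: (0.0000, 1.0000, 0.0000)
After 1 month: (0.3000, 0.2500, 0.4500)
After 2 months: (0.3450, 0.3475, 0.3075)
After 3 months: (0.3308, 0.3306, 0.3386)
P(in Dormant after 3 months) = 0.3386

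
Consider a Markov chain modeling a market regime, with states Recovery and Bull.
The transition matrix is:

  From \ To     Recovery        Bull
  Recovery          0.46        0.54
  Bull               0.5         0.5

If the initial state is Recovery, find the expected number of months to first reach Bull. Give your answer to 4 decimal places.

Let t(s) be the expected number of months to first reach Bull from state s, with t(Bull) = 0. Conditioning on the first month:
t(Recovery) = 1 + 0.46·t(Recovery)
Solving: t(Recovery) = 1.8519.
Expected months from Recovery to Bull: 1.8519.

1.8519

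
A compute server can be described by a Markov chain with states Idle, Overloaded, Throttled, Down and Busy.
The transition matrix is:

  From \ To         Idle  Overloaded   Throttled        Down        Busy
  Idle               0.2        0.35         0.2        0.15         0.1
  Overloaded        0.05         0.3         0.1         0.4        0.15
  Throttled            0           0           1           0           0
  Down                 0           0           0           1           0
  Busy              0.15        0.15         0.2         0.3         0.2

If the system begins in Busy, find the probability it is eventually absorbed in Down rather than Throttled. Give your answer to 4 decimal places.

Let h(s) be the probability of absorption at Down starting from transient state s. Then h(Down) = 1 and h(Throttled) = 0. By first-step analysis:
h(Idle) = 0.2·h(Idle) + 0.35·h(Overloaded) + 0.2·0 + 0.15·1 + 0.1·h(Busy)
h(Overloaded) = 0.05·h(Idle) + 0.3·h(Overloaded) + 0.1·0 + 0.4·1 + 0.15·h(Busy)
h(Busy) = 0.15·h(Idle) + 0.15·h(Overloaded) + 0.2·0 + 0.3·1 + 0.2·h(Busy)
Solving: h(Idle) = 0.5931, h(Overloaded) = 0.7480, h(Busy) = 0.6265.
Starting from Busy, the probability is 0.6265.

0.6265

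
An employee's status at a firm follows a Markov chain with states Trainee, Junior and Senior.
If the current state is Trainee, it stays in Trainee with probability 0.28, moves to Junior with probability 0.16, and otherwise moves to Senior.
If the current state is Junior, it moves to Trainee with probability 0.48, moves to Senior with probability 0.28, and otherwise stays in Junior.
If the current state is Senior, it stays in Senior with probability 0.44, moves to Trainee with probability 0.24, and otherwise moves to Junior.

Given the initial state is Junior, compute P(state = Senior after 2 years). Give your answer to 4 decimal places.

0.4592

Sum over the intermediate state after 1 year:
P = P(Junior→Trainee)·P(Trainee→Senior) + P(Junior→Junior)·P(Junior→Senior) + P(Junior→Senior)·P(Senior→Senior)
  = 0.48×0.56 + 0.24×0.28 + 0.28×0.44
  = 0.2688 + 0.0672 + 0.1232 = 0.4592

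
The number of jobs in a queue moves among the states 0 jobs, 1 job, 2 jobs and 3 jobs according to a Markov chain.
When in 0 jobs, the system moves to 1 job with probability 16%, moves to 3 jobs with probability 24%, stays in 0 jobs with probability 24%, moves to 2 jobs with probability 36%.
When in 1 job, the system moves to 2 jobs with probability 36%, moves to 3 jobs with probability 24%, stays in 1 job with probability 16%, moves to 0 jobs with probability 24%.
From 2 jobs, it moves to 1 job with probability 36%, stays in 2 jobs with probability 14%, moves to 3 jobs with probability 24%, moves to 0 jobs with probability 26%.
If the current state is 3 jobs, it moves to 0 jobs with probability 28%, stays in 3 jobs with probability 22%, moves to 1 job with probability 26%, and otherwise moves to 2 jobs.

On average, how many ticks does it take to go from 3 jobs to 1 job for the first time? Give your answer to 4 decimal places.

3.8721

Let t(s) be the expected number of ticks to first reach 1 job from state s, with t(1 job) = 0. Conditioning on the first tick:
t(0 jobs) = 1 + 0.24·t(0 jobs) + 0.36·t(2 jobs) + 0.24·t(3 jobs)
t(2 jobs) = 1 + 0.26·t(0 jobs) + 0.14·t(2 jobs) + 0.24·t(3 jobs)
t(3 jobs) = 1 + 0.28·t(0 jobs) + 0.24·t(2 jobs) + 0.22·t(3 jobs)
Solving: t(0 jobs) = 4.2031, t(2 jobs) = 3.5141, t(3 jobs) = 3.8721.
Expected ticks from 3 jobs to 1 job: 3.8721.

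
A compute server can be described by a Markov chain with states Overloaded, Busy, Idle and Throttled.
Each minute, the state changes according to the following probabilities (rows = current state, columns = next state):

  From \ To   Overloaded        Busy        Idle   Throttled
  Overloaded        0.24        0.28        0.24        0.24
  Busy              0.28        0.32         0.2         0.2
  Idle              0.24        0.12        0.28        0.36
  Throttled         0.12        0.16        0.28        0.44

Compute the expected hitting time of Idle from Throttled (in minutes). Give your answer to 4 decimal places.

3.9103

Let t(s) be the expected number of minutes to first reach Idle from state s, with t(Idle) = 0. Conditioning on the first minute:
t(Overloaded) = 1 + 0.24·t(Overloaded) + 0.28·t(Busy) + 0.24·t(Throttled)
t(Busy) = 1 + 0.28·t(Overloaded) + 0.32·t(Busy) + 0.2·t(Throttled)
t(Throttled) = 1 + 0.12·t(Overloaded) + 0.16·t(Busy) + 0.44·t(Throttled)
Solving: t(Overloaded) = 4.1449, t(Busy) = 4.3274, t(Throttled) = 3.9103.
Expected minutes from Throttled to Idle: 3.9103.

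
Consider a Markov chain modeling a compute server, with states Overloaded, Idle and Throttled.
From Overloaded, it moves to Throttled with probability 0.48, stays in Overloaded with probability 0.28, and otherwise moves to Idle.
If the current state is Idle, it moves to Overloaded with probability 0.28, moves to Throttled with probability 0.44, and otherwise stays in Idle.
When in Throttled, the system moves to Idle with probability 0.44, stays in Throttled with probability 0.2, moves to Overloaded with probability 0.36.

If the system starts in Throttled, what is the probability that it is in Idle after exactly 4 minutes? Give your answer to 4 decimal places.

0.3242

Propagate the distribution vector 4 minutes from Throttled.
After 0 minutes: (0.0000, 0.0000, 1.0000)
After 1 minute: (0.3600, 0.4400, 0.2000)
After 2 minutes: (0.2960, 0.2976, 0.4064)
After 3 minutes: (0.3125, 0.3332, 0.3543)
After 4 minutes: (0.3083, 0.3242, 0.3675)
P(in Idle after 4 minutes) = 0.3242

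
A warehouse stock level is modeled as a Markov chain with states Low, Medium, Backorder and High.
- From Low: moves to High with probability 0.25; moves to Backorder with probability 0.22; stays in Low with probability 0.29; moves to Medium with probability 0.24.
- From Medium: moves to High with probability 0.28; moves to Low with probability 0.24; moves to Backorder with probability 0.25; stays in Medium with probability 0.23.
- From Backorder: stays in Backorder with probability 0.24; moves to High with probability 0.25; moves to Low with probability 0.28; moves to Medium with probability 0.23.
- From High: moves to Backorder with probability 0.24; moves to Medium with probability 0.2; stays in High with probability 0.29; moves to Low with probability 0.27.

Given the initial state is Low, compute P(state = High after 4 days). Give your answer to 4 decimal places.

Propagate the distribution vector 4 days from Low.
After 0 days: (1.0000, 0.0000, 0.0000, 0.0000)
After 1 day: (0.2900, 0.2400, 0.2200, 0.2500)
After 2 days: (0.2708, 0.2254, 0.2366, 0.2672)
After 3 days: (0.2710, 0.2247, 0.2368, 0.2675)
After 4 days: (0.2710, 0.2247, 0.2368, 0.2674)
P(in High after 4 days) = 0.2674

0.2674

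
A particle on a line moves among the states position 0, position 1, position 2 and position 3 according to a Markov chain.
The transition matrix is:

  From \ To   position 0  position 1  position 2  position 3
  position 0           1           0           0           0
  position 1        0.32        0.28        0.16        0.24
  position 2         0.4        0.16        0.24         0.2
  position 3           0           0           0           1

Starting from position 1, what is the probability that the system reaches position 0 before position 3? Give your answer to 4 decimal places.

Let h(s) be the probability of absorption at position 0 starting from transient state s. Then h(position 0) = 1 and h(position 3) = 0. By first-step analysis:
h(position 1) = 0.32·1 + 0.28·h(position 1) + 0.16·h(position 2) + 0.24·0
h(position 2) = 0.4·1 + 0.16·h(position 1) + 0.24·h(position 2) + 0.2·0
Solving: h(position 1) = 0.5890, h(position 2) = 0.6503.
Starting from position 1, the probability is 0.5890.

0.5890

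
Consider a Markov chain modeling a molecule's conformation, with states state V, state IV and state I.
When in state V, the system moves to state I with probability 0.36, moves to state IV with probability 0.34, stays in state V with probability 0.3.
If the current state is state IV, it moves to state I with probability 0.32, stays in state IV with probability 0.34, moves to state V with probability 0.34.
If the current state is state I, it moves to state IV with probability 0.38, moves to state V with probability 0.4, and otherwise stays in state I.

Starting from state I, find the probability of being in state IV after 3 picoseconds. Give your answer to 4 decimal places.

0.3526

Propagate the distribution vector 3 picoseconds from state I.
After 0 picoseconds: (0.0000, 0.0000, 1.0000)
After 1 picosecond: (0.4000, 0.3800, 0.2200)
After 2 picoseconds: (0.3372, 0.3488, 0.3140)
After 3 picoseconds: (0.3454, 0.3526, 0.3021)
P(in state IV after 3 picoseconds) = 0.3526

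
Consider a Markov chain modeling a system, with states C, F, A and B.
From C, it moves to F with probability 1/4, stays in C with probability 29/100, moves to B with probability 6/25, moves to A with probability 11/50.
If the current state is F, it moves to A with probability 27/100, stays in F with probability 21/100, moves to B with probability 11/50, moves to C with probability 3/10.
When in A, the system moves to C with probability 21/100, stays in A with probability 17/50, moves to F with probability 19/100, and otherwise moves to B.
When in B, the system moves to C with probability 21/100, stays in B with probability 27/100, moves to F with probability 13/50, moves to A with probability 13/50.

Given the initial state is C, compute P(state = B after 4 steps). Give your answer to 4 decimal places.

0.2484

Propagate the distribution vector 4 steps from C.
After 0 steps: (1.0000, 0.0000, 0.0000, 0.0000)
After 1 step: (0.2900, 0.2500, 0.2200, 0.2400)
After 2 steps: (0.2557, 0.2292, 0.2685, 0.2466)
After 3 steps: (0.2511, 0.2272, 0.2735, 0.2482)
After 4 steps: (0.2505, 0.2270, 0.2741, 0.2484)
P(in B after 4 steps) = 0.2484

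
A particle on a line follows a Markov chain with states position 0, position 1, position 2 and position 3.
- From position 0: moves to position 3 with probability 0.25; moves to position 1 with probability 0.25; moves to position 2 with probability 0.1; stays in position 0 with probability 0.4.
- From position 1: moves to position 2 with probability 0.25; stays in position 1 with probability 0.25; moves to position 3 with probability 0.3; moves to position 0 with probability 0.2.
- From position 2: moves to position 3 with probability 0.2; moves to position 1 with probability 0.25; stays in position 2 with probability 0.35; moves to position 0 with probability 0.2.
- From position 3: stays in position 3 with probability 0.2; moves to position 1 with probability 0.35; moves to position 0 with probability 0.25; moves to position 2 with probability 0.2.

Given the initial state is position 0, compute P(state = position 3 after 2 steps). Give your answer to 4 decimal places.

Propagate the distribution vector 2 steps from position 0.
After 0 steps: (1.0000, 0.0000, 0.0000, 0.0000)
After 1 step: (0.4000, 0.2500, 0.1000, 0.2500)
After 2 steps: (0.2925, 0.2750, 0.1875, 0.2450)
P(in position 3 after 2 steps) = 0.2450

0.2450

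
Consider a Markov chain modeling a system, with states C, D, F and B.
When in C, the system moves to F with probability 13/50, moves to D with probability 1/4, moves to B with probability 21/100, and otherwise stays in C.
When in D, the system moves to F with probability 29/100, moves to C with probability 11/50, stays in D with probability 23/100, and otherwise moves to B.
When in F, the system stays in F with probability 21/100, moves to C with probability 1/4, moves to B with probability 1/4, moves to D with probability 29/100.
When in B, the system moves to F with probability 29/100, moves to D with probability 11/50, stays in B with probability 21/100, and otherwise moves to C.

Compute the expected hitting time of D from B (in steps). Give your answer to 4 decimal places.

Let t(s) be the expected number of steps to first reach D from state s, with t(D) = 0. Conditioning on the first step:
t(C) = 1 + 0.28·t(C) + 0.26·t(F) + 0.21·t(B)
t(F) = 1 + 0.25·t(C) + 0.21·t(F) + 0.25·t(B)
t(B) = 1 + 0.28·t(C) + 0.29·t(F) + 0.21·t(B)
Solving: t(C) = 3.9440, t(F) = 3.7981, t(B) = 4.0579.
Expected steps from B to D: 4.0579.

4.0579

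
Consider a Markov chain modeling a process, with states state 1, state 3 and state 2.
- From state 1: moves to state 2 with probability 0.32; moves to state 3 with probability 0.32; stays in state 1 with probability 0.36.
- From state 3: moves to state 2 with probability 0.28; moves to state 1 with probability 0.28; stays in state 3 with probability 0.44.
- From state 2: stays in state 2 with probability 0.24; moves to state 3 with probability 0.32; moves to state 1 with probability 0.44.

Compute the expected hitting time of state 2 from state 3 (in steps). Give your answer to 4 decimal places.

Let t(s) be the expected number of steps to first reach state 2 from state s, with t(state 2) = 0. Conditioning on the first step:
t(state 1) = 1 + 0.36·t(state 1) + 0.32·t(state 3)
t(state 3) = 1 + 0.28·t(state 1) + 0.44·t(state 3)
Solving: t(state 1) = 3.2738, t(state 3) = 3.4226.
Expected steps from state 3 to state 2: 3.4226.

3.4226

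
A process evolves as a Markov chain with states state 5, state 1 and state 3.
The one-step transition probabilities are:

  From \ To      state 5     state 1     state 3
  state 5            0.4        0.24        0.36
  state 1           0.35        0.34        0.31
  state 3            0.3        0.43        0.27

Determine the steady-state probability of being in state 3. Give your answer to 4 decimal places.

Let the stationary distribution be π with π = πP and π_1 + π_2 + π_3 = 1.
π_1 = 0.4·π_1 + 0.35·π_2 + 0.3·π_3
π_2 = 0.24·π_1 + 0.34·π_2 + 0.43·π_3
Solving with the normalization constraint gives π = (0.3518, 0.3332, 0.3150).
So the stationary probability of state 3 is 0.3150.

0.3150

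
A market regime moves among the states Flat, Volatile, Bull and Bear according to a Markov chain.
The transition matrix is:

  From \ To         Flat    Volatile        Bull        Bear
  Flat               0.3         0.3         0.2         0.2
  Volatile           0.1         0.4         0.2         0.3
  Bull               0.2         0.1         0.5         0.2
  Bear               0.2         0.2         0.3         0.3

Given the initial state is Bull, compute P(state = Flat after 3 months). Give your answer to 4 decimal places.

0.2020

Propagate the distribution vector 3 months from Bull.
After 0 months: (0.0000, 0.0000, 1.0000, 0.0000)
After 1 month: (0.2000, 0.1000, 0.5000, 0.2000)
After 2 months: (0.2100, 0.1900, 0.3700, 0.2300)
After 3 months: (0.2020, 0.2220, 0.3340, 0.2420)
P(in Flat after 3 months) = 0.2020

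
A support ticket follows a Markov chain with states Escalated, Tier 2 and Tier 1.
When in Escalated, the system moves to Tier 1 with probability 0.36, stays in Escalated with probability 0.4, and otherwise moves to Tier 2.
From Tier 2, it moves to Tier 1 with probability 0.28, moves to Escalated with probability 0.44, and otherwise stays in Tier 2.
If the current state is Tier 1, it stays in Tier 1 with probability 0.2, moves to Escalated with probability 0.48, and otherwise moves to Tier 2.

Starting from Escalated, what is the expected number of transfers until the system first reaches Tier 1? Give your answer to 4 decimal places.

Let t(s) be the expected number of transfers to first reach Tier 1 from state s, with t(Tier 1) = 0. Conditioning on the first transfer:
t(Escalated) = 1 + 0.4·t(Escalated) + 0.24·t(Tier 2)
t(Tier 2) = 1 + 0.44·t(Escalated) + 0.28·t(Tier 2)
Solving: t(Escalated) = 2.9412, t(Tier 2) = 3.1863.
Expected transfers from Escalated to Tier 1: 2.9412.

2.9412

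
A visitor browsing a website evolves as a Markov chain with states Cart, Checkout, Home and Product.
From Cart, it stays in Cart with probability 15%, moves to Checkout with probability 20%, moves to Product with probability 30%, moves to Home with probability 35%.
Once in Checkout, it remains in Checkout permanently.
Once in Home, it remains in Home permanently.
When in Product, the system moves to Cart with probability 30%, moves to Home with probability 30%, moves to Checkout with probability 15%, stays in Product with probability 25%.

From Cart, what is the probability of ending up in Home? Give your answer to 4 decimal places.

0.6438

Let h(s) be the probability of absorption at Home starting from transient state s. Then h(Home) = 1 and h(Checkout) = 0. By first-step analysis:
h(Cart) = 0.15·h(Cart) + 0.2·0 + 0.35·1 + 0.3·h(Product)
h(Product) = 0.3·h(Cart) + 0.15·0 + 0.3·1 + 0.25·h(Product)
Solving: h(Cart) = 0.6438, h(Product) = 0.6575.
Starting from Cart, the probability is 0.6438.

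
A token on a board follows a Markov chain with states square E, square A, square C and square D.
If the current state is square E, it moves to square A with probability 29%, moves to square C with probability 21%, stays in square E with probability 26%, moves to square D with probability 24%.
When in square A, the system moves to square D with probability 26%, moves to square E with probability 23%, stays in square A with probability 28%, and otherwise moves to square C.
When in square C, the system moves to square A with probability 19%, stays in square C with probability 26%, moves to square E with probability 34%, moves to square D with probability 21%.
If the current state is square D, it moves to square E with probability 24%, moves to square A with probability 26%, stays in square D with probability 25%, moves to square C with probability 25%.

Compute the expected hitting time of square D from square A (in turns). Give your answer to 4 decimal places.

Let t(s) be the expected number of turns to first reach square D from state s, with t(square D) = 0. Conditioning on the first turn:
t(square E) = 1 + 0.26·t(square E) + 0.29·t(square A) + 0.21·t(square C)
t(square A) = 1 + 0.23·t(square E) + 0.28·t(square A) + 0.23·t(square C)
t(square C) = 1 + 0.34·t(square E) + 0.19·t(square A) + 0.26·t(square C)
Solving: t(square E) = 4.1930, t(square A) = 4.1127, t(square C) = 4.3338.
Expected turns from square A to square D: 4.1127.

4.1127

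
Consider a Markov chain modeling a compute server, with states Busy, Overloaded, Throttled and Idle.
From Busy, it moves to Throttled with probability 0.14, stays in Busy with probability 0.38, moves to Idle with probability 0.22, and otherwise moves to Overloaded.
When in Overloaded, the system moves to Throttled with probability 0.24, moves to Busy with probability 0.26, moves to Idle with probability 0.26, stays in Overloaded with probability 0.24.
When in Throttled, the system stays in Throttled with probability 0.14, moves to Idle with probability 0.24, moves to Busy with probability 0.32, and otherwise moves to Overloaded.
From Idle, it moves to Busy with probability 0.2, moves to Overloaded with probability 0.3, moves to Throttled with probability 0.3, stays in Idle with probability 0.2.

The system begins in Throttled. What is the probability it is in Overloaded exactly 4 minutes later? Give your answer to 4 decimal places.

0.2719

Propagate the distribution vector 4 minutes from Throttled.
After 0 minutes: (0.0000, 0.0000, 1.0000, 0.0000)
After 1 minute: (0.3200, 0.3000, 0.1400, 0.2400)
After 2 minutes: (0.2924, 0.2692, 0.2084, 0.2300)
After 3 minutes: (0.2938, 0.2722, 0.2037, 0.2303)
After 4 minutes: (0.2937, 0.2719, 0.2041, 0.2304)
P(in Overloaded after 4 minutes) = 0.2719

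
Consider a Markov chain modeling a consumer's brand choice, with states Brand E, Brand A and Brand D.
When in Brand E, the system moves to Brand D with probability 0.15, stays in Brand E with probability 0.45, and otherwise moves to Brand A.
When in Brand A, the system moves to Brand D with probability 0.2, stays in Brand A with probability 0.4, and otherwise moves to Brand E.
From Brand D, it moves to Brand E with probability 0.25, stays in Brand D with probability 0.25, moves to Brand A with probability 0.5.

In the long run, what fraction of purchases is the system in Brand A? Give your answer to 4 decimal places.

Let the stationary distribution be π with π = πP and π_1 + π_2 + π_3 = 1.
π_1 = 0.45·π_1 + 0.4·π_2 + 0.25·π_3
π_2 = 0.4·π_1 + 0.4·π_2 + 0.5·π_3
Solving with the normalization constraint gives π = (0.3911, 0.4190, 0.1899).
So the stationary probability of Brand A is 0.4190.

0.4190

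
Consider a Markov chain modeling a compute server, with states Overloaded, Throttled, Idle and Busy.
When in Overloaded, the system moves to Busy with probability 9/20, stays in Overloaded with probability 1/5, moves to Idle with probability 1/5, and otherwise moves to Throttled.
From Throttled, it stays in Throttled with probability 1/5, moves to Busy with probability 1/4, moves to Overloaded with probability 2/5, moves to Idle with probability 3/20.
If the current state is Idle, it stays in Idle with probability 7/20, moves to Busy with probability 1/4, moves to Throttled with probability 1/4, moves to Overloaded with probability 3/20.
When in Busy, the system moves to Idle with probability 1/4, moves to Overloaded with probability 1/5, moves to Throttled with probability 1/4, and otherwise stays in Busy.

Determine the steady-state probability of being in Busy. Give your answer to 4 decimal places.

Let the stationary distribution be π with π = πP and π_1 + π_2 + π_3 + π_4 = 1.
π_1 = 0.2·π_1 + 0.4·π_2 + 0.15·π_3 + 0.2·π_4
π_2 = 0.15·π_1 + 0.2·π_2 + 0.25·π_3 + 0.25·π_4
π_3 = 0.2·π_1 + 0.15·π_2 + 0.35·π_3 + 0.25·π_4
Solving with the normalization constraint gives π = (0.2312, 0.2161, 0.2409, 0.3118).
So the stationary probability of Busy is 0.3118.

0.3118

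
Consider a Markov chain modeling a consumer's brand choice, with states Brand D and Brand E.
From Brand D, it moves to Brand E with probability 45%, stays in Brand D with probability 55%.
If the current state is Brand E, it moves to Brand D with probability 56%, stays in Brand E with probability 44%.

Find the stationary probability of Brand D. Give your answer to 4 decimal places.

0.5545

Let the stationary distribution be π with π = πP and π_1 + π_2 = 1.
π_1 = 0.55·π_1 + 0.56·π_2
Solving with the normalization constraint gives π = (0.5545, 0.4455).
So the stationary probability of Brand D is 0.5545.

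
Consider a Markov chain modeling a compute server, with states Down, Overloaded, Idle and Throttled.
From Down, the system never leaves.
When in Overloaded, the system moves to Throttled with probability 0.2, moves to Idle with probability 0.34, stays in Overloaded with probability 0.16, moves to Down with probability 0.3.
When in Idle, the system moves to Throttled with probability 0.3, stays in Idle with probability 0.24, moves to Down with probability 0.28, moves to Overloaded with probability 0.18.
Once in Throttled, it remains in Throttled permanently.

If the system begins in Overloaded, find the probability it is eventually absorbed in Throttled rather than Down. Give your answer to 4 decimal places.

Let h(s) be the probability of absorption at Throttled starting from transient state s. Then h(Throttled) = 1 and h(Down) = 0. By first-step analysis:
h(Overloaded) = 0.3·0 + 0.16·h(Overloaded) + 0.34·h(Idle) + 0.2·1
h(Idle) = 0.28·0 + 0.18·h(Overloaded) + 0.24·h(Idle) + 0.3·1
Solving: h(Overloaded) = 0.4401, h(Idle) = 0.4990.
Starting from Overloaded, the probability is 0.4401.

0.4401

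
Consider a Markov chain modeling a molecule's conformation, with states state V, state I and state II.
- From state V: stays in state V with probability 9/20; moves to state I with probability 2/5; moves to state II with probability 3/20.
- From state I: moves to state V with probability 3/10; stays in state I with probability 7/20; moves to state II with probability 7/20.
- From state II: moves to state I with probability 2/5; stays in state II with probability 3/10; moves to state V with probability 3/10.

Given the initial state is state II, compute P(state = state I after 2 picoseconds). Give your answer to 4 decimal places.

0.3800

Sum over the intermediate state after 1 picosecond:
P = P(state II→state V)·P(state V→state I) + P(state II→state I)·P(state I→state I) + P(state II→state II)·P(state II→state I)
  = 0.3×0.4 + 0.4×0.35 + 0.3×0.4
  = 0.1200 + 0.1400 + 0.1200 = 0.3800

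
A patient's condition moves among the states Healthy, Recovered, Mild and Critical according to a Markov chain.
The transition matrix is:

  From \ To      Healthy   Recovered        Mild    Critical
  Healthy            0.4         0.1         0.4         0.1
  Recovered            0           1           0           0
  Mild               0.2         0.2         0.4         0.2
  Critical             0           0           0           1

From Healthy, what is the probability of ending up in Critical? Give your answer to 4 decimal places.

Let h(s) be the probability of absorption at Critical starting from transient state s. Then h(Critical) = 1 and h(Recovered) = 0. By first-step analysis:
h(Healthy) = 0.4·h(Healthy) + 0.1·0 + 0.4·h(Mild) + 0.1·1
h(Mild) = 0.2·h(Healthy) + 0.2·0 + 0.4·h(Mild) + 0.2·1
Solving: h(Healthy) = 0.5000, h(Mild) = 0.5000.
Starting from Healthy, the probability is 0.5000.

0.5000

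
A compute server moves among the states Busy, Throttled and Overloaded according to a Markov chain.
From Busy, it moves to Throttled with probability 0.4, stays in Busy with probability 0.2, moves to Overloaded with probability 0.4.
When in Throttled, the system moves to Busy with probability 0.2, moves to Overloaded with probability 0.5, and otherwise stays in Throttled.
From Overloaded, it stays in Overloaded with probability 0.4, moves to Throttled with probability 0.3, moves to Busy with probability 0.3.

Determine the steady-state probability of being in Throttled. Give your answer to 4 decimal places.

0.3243

Let the stationary distribution be π with π = πP and π_1 + π_2 + π_3 = 1.
π_1 = 0.2·π_1 + 0.2·π_2 + 0.3·π_3
π_2 = 0.4·π_1 + 0.3·π_2 + 0.3·π_3
Solving with the normalization constraint gives π = (0.2432, 0.3243, 0.4324).
So the stationary probability of Throttled is 0.3243.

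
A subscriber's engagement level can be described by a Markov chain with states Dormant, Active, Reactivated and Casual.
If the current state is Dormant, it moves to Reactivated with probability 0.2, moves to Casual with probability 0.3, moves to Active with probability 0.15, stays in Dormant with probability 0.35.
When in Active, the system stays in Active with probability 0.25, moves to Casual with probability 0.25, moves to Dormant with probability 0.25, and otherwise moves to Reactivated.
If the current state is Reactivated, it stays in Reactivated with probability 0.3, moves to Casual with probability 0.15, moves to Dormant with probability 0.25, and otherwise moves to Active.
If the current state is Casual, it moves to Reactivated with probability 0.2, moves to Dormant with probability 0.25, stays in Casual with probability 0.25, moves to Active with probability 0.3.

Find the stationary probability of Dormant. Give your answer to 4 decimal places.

Let the stationary distribution be π with π = πP and π_1 + π_2 + π_3 + π_4 = 1.
π_1 = 0.35·π_1 + 0.25·π_2 + 0.25·π_3 + 0.25·π_4
π_2 = 0.15·π_1 + 0.25·π_2 + 0.3·π_3 + 0.3·π_4
π_3 = 0.2·π_1 + 0.25·π_2 + 0.3·π_3 + 0.2·π_4
Solving with the normalization constraint gives π = (0.2778, 0.2460, 0.2359, 0.2403).
So the stationary probability of Dormant is 0.2778.

0.2778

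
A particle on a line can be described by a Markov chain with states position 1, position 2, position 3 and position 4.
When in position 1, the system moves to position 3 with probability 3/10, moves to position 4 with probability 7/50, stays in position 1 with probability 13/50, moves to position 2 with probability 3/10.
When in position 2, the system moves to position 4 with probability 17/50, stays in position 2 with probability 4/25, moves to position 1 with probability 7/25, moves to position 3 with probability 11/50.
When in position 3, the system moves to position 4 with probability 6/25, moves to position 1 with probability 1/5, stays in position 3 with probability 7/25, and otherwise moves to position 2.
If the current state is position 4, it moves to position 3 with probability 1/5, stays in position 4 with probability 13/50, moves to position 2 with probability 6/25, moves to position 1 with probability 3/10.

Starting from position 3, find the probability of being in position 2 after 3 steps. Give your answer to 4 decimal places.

0.2462

Propagate the distribution vector 3 steps from position 3.
After 0 steps: (0.0000, 0.0000, 1.0000, 0.0000)
After 1 step: (0.2000, 0.2800, 0.2800, 0.2400)
After 2 steps: (0.2584, 0.2408, 0.2480, 0.2528)
After 3 steps: (0.2600, 0.2462, 0.2505, 0.2433)
P(in position 2 after 3 steps) = 0.2462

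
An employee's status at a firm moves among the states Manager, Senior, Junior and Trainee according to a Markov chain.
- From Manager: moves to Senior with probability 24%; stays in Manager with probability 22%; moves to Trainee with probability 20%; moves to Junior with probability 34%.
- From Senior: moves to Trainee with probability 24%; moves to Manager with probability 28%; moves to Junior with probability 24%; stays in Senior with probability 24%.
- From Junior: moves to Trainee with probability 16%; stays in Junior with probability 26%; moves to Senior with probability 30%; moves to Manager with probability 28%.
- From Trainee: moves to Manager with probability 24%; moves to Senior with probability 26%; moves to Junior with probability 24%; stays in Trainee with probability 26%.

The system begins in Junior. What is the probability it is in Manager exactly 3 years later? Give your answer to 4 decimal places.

Propagate the distribution vector 3 years from Junior.
After 0 years: (0.0000, 0.0000, 1.0000, 0.0000)
After 1 year: (0.2800, 0.3000, 0.2600, 0.1600)
After 2 years: (0.2568, 0.2588, 0.2732, 0.2112)
After 3 years: (0.2561, 0.2606, 0.2711, 0.2121)
P(in Manager after 3 years) = 0.2561

0.2561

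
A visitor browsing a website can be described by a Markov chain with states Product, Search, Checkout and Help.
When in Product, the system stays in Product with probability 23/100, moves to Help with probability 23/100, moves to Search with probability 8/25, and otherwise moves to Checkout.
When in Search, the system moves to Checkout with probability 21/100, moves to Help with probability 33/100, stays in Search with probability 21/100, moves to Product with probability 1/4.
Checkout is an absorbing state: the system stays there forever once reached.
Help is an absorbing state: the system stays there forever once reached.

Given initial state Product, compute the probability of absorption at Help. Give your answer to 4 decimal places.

0.5438

Let h(s) be the probability of absorption at Help starting from transient state s. Then h(Help) = 1 and h(Checkout) = 0. By first-step analysis:
h(Product) = 0.23·h(Product) + 0.32·h(Search) + 0.22·0 + 0.23·1
h(Search) = 0.25·h(Product) + 0.21·h(Search) + 0.21·0 + 0.33·1
Solving: h(Product) = 0.5438, h(Search) = 0.5898.
Starting from Product, the probability is 0.5438.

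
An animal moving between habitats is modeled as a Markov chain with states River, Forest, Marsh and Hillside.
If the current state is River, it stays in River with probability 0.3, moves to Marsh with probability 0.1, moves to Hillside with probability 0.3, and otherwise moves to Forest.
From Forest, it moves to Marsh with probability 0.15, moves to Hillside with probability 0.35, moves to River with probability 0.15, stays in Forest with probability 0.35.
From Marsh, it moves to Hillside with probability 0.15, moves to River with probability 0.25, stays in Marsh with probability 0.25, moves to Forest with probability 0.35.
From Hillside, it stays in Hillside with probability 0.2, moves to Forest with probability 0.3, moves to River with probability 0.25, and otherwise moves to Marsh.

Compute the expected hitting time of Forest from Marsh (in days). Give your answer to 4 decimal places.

Let t(s) be the expected number of days to first reach Forest from state s, with t(Forest) = 0. Conditioning on the first day:
t(River) = 1 + 0.3·t(River) + 0.1·t(Marsh) + 0.3·t(Hillside)
t(Marsh) = 1 + 0.25·t(River) + 0.25·t(Marsh) + 0.15·t(Hillside)
t(Hillside) = 1 + 0.25·t(River) + 0.25·t(Marsh) + 0.2·t(Hillside)
Solving: t(River) = 3.2458, t(Marsh) = 3.0593, t(Hillside) = 3.2203.
Expected days from Marsh to Forest: 3.0593.

3.0593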